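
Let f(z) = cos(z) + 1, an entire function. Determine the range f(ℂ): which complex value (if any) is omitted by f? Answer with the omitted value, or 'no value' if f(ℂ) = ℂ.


Little Picard bounds the complement of f(ℂ) to at most one point.
cos is entire and surjective onto ℂ: for every w ∈ ℂ, cos(ζ) = w has a solution ζ ∈ ℂ (e.g., via the complex inverse arccos). With ζ = z this gives z = ζ/(1). Then 1·cos(z) takes every value in 1·ℂ = ℂ, and adding 1 is a bijection of ℂ. So f is surjective and omits no value. (Note: only on the real line is cos bounded by [−1, 1].)

Omitted value: no value.


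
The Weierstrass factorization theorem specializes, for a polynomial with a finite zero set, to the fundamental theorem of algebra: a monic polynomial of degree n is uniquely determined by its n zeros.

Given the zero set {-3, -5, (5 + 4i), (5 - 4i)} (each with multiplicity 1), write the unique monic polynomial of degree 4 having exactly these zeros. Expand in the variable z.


The polynomial is p(z) = ∏_{α ∈ S} (z − α), where S = {-3, -5, (5 + 4i), (5 - 4i)}.
Expanding the product yields: p(z) = z^4 -2·z^3 -24·z^2 + 178·z + 615.
Note conjugate pairs combine to real quadratics: (z − (5+4i))(z − (5−4i)) = z² − 10z + 41.
The resulting polynomial has degree 4 and real coefficients as required.

p(z) = z^4 -2·z^3 -24·z^2 + 178·z + 615.


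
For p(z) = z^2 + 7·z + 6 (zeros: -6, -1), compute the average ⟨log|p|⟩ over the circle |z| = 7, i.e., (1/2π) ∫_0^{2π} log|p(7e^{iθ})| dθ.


Zeros: -6, -1; r = 7.
Inside |z| < r: -6, -1. Outside (|z| ≥ r): ∅.
p(0) = 6, so log|p(0)| = log(6) = 1.7918.
Apply Jensen: I(r) = log|p(0)| + Σ_k log(r/|z_k|), summed over zeros inside |z| < r.
  log(r/|z_k|) for z_k = -6: log(7/6) = 0.1542
  log(r/|z_k|) for z_k = -1: log(7/1) = 1.9459
Sum over inside zeros: 2.1001.
I(r) = log|p(0)| + (inside sum) = 1.7918 + 2.1001 = 3.8918.
Closed form (all zeros inside, monic): I(r) = n·log(r) = 2·log(7) = 3.8918. ✓

I(r) ≈ 3.8918.


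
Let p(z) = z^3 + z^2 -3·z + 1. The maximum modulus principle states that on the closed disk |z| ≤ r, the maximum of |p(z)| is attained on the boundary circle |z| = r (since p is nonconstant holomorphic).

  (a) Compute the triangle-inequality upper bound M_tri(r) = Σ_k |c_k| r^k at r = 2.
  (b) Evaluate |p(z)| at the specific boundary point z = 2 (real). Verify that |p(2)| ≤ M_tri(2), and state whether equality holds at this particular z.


Coefficients: c_0 = 1, c_1 = -3, c_2 = 1, c_3 = 1. Radius r = 2.
Part (a). Triangle bound: M_tri(r) = Σ_k |c_k| r^k
  = |1|·2^0 + |-3|·2^1 + |1|·2^2 + |1|·2^3
  = 1 + 6 + 4 + 8 = 19.
This bounds M(r) := max_{|z|=r} |p(z)| from above; equality holds iff all terms c_k z^k can be made to align in phase at a single z on |z|=r.
Part (b). At z = 2 (real, on the circle |z| = r):
  p(2) = (1)·2^0 + (-3)·2^1 + (1)·2^2 + (1)·2^3 = 7.
  |p(2)| = 7.
Check: |p(2)| = 7 ≤ 19 = M_tri(2). ✓ Equality does not hold at z = 2 (the coefficients have mixed signs, so the terms do not all align in phase there).

M_tri(2) = 19; |p(2)| = 7; equality at z=2: no.


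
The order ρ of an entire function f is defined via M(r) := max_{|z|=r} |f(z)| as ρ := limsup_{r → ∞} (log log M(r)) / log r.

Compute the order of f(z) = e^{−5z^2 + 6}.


|e^{−5z^2 + 6}| = e^{Re(-5·z^2) + 6} ≤ e^{5|z|^2 + 6} = e^{5r^2 + 6} on |z| = r, so ρ ≤ 2. Choosing z on |z|=r so that -5·z^2 is real positive (always possible by picking arg z appropriately) gives |f(z)| = e^{5r^2 + 6}, matching the bound. The additive constant 6 does not affect log log M(r) ~ 2·log r. Hence ρ = 2.
Therefore ρ = 2.

Order ρ = 2.


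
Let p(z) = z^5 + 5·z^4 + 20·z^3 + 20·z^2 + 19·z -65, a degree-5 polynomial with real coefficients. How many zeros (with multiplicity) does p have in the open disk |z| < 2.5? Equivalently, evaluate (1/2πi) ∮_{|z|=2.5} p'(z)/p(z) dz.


The zeros of p are: (-2 + 3i), (-2 - 3i), 1, (-1 + 2i), (-1 - 2i).
Their magnitudes are: 3.606, 3.606, 1, 2.236, 2.236.
Zeros with |z| < R = 2.5: 1, (-1 + 2i), (-1 - 2i).
Count = 3.
By the argument principle, (1/2πi) ∮_{|z|=R} p'(z)/p(z) dz equals exactly this count.

Number of zeros inside |z| < 2.5: 3.


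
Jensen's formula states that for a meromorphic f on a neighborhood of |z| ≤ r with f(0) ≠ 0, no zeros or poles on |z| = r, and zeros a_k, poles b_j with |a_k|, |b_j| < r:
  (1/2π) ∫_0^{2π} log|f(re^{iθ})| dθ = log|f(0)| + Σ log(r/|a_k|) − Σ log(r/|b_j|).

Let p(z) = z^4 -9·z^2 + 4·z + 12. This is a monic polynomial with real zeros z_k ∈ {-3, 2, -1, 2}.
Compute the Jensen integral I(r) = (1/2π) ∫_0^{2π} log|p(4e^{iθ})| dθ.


Zeros: -3, -1, 2, 2; r = 4.
Inside |z| < r: -3, -1, 2, 2. Outside (|z| ≥ r): ∅.
p(0) = 12, so log|p(0)| = log(12) = 2.4849.
Apply Jensen: I(r) = log|p(0)| + Σ_k log(r/|z_k|), summed over zeros inside |z| < r.
  log(r/|z_k|) for z_k = -3: log(4/3) = 0.2877
  log(r/|z_k|) for z_k = 2: log(4/2) = 0.6931
  log(r/|z_k|) for z_k = -1: log(4/1) = 1.3863
  log(r/|z_k|) for z_k = 2: log(4/2) = 0.6931
Sum over inside zeros: 3.0603.
I(r) = log|p(0)| + (inside sum) = 2.4849 + 3.0603 = 5.5452.
Closed form (all zeros inside, monic): I(r) = n·log(r) = 4·log(4) = 5.5452. ✓

I(r) ≈ 5.5452.


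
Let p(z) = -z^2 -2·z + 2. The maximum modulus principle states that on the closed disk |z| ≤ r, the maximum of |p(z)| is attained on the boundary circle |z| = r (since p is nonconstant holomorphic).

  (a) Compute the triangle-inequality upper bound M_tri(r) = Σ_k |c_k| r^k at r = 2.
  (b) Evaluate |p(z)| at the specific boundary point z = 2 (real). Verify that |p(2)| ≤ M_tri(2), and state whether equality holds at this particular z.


Coefficients: c_0 = 2, c_1 = -2, c_2 = -1. Radius r = 2.
Part (a). Triangle bound: M_tri(r) = Σ_k |c_k| r^k
  = |2|·2^0 + |-2|·2^1 + |-1|·2^2
  = 2 + 4 + 4 = 10.
This bounds M(r) := max_{|z|=r} |p(z)| from above; equality holds iff all terms c_k z^k can be made to align in phase at a single z on |z|=r.
Part (b). At z = 2 (real, on the circle |z| = r):
  p(2) = (2)·2^0 + (-2)·2^1 + (-1)·2^2 = -6.
  |p(2)| = 6.
Check: |p(2)| = 6 ≤ 10 = M_tri(2). ✓ Equality does not hold at z = 2 (the coefficients have mixed signs, so the terms do not all align in phase there).

M_tri(2) = 10; |p(2)| = 6; equality at z=2: no.


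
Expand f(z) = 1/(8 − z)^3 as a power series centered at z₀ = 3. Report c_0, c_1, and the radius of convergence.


Let w = z − z₀, so z = z₀ + w.
Then 8 − z = 8 − (z₀ + w) = (8 − z₀) − w = 5 − w.
f(z) = 1/(5 − w)^3 = (1/(5)^3) · (1 − w/(5))^{−3}.
By the binomial series (1−u)^{−3} = Σ_{n≥0} C(n+2, 2) u^n for |u|<1, with u = w/(5):
  c_n = C(n+2, 2) / (5)^(n+3).
  c_0 = 1/(5)^3 = 1/125.
  c_1 = 3/(5)^4 = 3/625.
The series is valid for |w/d| < 1, i.e. |z − z₀| < |d|.
Radius of convergence: R = |8 − z₀| = |5| = 5 (distance from z₀ to the singularity z = 8).

c_0 = 1/125, c_1 = 3/625; R = 5.


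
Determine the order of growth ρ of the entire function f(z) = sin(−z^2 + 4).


Write sin(w) = (e^{iw} ± e^{−iw})/(2 or 2i), so |sin(w)| ≤ e^{|w|}. With w = −z^2 + 4, |w| ≤ 1r^2 + 4 on |z|=r, giving M(r) ≤ e^{1r^2 + 4} and ρ ≤ 2. For the lower bound, choose z on |z|=r with -1z^2 purely imaginary of modulus 1r^2; then |sin(−z^2 + 4)| grows like e^{1r^2}/2, so ρ ≥ 2. Hence ρ = 2.
Therefore ρ = 2.

Order ρ = 2.


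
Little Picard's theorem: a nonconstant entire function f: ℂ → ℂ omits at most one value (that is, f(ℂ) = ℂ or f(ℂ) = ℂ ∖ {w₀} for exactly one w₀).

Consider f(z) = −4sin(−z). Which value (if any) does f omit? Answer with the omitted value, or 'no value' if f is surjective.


Little Picard bounds the complement of f(ℂ) to at most one point.
sin is entire and surjective onto ℂ: for every w ∈ ℂ, sin(ζ) = w has a solution ζ ∈ ℂ (e.g., via the complex inverse arcsin). With ζ = −z this gives z = ζ/(-1). Then -4·sin(−z) takes every value in -4·ℂ = ℂ, and adding 0 is a bijection of ℂ. So f is surjective and omits no value. (Note: only on the real line is sin bounded by [−1, 1].)

Omitted value: no value.


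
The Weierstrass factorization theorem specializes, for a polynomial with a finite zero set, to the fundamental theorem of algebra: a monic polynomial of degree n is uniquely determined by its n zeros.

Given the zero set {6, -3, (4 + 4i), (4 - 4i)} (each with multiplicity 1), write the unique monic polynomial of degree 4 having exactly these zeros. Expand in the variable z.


The polynomial is p(z) = ∏_{α ∈ S} (z − α), where S = {6, -3, (4 + 4i), (4 - 4i)}.
Expanding the product yields: p(z) = z^4 -11·z^3 + 38·z^2 + 48·z -576.
Note conjugate pairs combine to real quadratics: (z − (4+4i))(z − (4−4i)) = z² − 8z + 32.
The resulting polynomial has degree 4 and real coefficients as required.

p(z) = z^4 -11·z^3 + 38·z^2 + 48·z -576.


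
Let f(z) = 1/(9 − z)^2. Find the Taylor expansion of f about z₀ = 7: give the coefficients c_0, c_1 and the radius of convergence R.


Let w = z − z₀, so z = z₀ + w.
Then 9 − z = 9 − (z₀ + w) = (9 − z₀) − w = 2 − w.
f(z) = 1/(2 − w)^2 = (1/(2)^2) · (1 − w/(2))^{−2}.
By the binomial series (1−u)^{−2} = Σ_{n≥0} C(n+1, 1) u^n for |u|<1, with u = w/(2):
  c_n = C(n+1, 1) / (2)^(n+2).
  c_0 = 1/(2)^2 = 1/4.
  c_1 = 2/(2)^3 = 1/4.
The series is valid for |w/d| < 1, i.e. |z − z₀| < |d|.
Radius of convergence: R = |9 − z₀| = |2| = 2 (distance from z₀ to the singularity z = 9).

c_0 = 1/4, c_1 = 1/4; R = 2.


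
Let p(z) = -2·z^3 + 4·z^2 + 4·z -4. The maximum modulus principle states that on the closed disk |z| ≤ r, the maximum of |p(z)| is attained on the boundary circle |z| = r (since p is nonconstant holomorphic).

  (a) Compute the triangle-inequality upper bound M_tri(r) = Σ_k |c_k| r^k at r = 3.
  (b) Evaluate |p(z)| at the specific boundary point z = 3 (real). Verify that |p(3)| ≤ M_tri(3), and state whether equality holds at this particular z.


Coefficients: c_0 = -4, c_1 = 4, c_2 = 4, c_3 = -2. Radius r = 3.
Part (a). Triangle bound: M_tri(r) = Σ_k |c_k| r^k
  = |-4|·3^0 + |4|·3^1 + |4|·3^2 + |-2|·3^3
  = 4 + 12 + 36 + 54 = 106.
This bounds M(r) := max_{|z|=r} |p(z)| from above; equality holds iff all terms c_k z^k can be made to align in phase at a single z on |z|=r.
Part (b). At z = 3 (real, on the circle |z| = r):
  p(3) = (-4)·3^0 + (4)·3^1 + (4)·3^2 + (-2)·3^3 = -10.
  |p(3)| = 10.
Check: |p(3)| = 10 ≤ 106 = M_tri(3). ✓ Equality does not hold at z = 3 (the coefficients have mixed signs, so the terms do not all align in phase there).

M_tri(3) = 106; |p(3)| = 10; equality at z=3: no.


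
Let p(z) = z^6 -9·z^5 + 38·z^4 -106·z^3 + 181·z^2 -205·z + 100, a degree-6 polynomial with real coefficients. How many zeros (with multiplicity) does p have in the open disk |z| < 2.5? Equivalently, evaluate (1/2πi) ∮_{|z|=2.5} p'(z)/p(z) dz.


The zeros of p are: 4, 1, (1 + 2i), (1 - 2i), (1 + 2i), (1 - 2i).
Their magnitudes are: 4, 1, 2.236, 2.236, 2.236, 2.236.
Zeros with |z| < R = 2.5: 1, (1 + 2i), (1 - 2i), (1 + 2i), (1 - 2i).
Count = 5.
By the argument principle, (1/2πi) ∮_{|z|=R} p'(z)/p(z) dz equals exactly this count.

Number of zeros inside |z| < 2.5: 5.


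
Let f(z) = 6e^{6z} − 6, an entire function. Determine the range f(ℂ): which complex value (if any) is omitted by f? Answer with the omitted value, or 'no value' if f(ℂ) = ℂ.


Little Picard bounds the complement of f(ℂ) to at most one point.
e^{6z} is never zero on ℂ, so 6·e^{6z} takes every value in ℂ ∖ {0}. Adding -6 shifts the range to ℂ ∖ {-6}. Thus f omits exactly the value -6.

Omitted value: -6.


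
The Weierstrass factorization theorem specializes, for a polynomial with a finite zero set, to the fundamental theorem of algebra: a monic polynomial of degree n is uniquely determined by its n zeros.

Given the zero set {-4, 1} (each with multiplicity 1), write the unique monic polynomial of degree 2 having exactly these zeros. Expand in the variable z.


The polynomial is p(z) = ∏_{α ∈ S} (z − α), where S = {-4, 1}.
Expanding the product yields: p(z) = z^2 + 3·z -4.
The resulting polynomial has degree 2 and real coefficients as required.

p(z) = z^2 + 3·z -4.


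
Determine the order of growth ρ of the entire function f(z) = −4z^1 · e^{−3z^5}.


M(r) = max_{|z|=r} |-4|·|z|^1·|e^{−3z^5}| = 4·r^1 · e^{3r^5} (the factors attain their maxima compatibly on |z|=r). Then log M(r) = log 4 + 1·log r + 3r^5, dominated by the last term, so log log M(r) ~ 5·log r. The polynomial factor -4z^1 contributes only a log r term and does not affect the order. ρ = 5.
Therefore ρ = 5.

Order ρ = 5.


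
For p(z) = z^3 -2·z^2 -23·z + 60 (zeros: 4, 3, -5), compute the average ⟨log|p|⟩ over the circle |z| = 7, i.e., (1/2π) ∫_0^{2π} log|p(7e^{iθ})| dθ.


Zeros: -5, 3, 4; r = 7.
Inside |z| < r: -5, 3, 4. Outside (|z| ≥ r): ∅.
p(0) = 60, so log|p(0)| = log(60) = 4.0943.
Apply Jensen: I(r) = log|p(0)| + Σ_k log(r/|z_k|), summed over zeros inside |z| < r.
  log(r/|z_k|) for z_k = 4: log(7/4) = 0.5596
  log(r/|z_k|) for z_k = 3: log(7/3) = 0.8473
  log(r/|z_k|) for z_k = -5: log(7/5) = 0.3365
Sum over inside zeros: 1.7434.
I(r) = log|p(0)| + (inside sum) = 4.0943 + 1.7434 = 5.8377.
Closed form (all zeros inside, monic): I(r) = n·log(r) = 3·log(7) = 5.8377. ✓

I(r) ≈ 5.8377.


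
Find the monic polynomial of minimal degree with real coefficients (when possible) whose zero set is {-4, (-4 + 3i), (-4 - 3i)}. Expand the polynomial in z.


The polynomial is p(z) = ∏_{α ∈ S} (z − α), where S = {-4, (-4 + 3i), (-4 - 3i)}.
Expanding the product yields: p(z) = z^3 + 12·z^2 + 57·z + 100.
Note conjugate pairs combine to real quadratics: (z − (-4+3i))(z − (-4−3i)) = z² + 8z + 25.
The resulting polynomial has degree 3 and real coefficients as required.

p(z) = z^3 + 12·z^2 + 57·z + 100.


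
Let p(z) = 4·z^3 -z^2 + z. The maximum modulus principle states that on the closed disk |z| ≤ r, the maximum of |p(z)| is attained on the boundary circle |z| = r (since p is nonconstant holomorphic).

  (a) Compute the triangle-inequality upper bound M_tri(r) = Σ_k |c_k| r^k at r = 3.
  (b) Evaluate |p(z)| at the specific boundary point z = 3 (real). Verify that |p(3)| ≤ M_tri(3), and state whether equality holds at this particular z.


Coefficients: c_0 = 0, c_1 = 1, c_2 = -1, c_3 = 4. Radius r = 3.
Part (a). Triangle bound: M_tri(r) = Σ_k |c_k| r^k
  = |0|·3^0 + |1|·3^1 + |-1|·3^2 + |4|·3^3
  = 0 + 3 + 9 + 108 = 120.
This bounds M(r) := max_{|z|=r} |p(z)| from above; equality holds iff all terms c_k z^k can be made to align in phase at a single z on |z|=r.
Part (b). At z = 3 (real, on the circle |z| = r):
  p(3) = (0)·3^0 + (1)·3^1 + (-1)·3^2 + (4)·3^3 = 102.
  |p(3)| = 102.
Check: |p(3)| = 102 ≤ 120 = M_tri(3). ✓ Equality does not hold at z = 3 (the coefficients have mixed signs, so the terms do not all align in phase there).

M_tri(3) = 120; |p(3)| = 102; equality at z=3: no.


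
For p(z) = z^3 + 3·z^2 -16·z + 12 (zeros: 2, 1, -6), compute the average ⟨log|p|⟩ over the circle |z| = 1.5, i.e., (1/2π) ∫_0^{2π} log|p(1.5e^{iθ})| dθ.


Zeros: -6, 1, 2; r = 1.5.
Inside |z| < r: 1. Outside (|z| ≥ r): -6, 2.
p(0) = 12, so log|p(0)| = log(12) = 2.4849.
Apply Jensen: I(r) = log|p(0)| + Σ_k log(r/|z_k|), summed over zeros inside |z| < r.
  log(r/|z_k|) for z_k = 1: log(1.5/1) = 0.4055
  Outside zeros (-6, 2) contribute nothing to the Jensen sum.
Sum over inside zeros: 0.4055.
I(r) = log|p(0)| + (inside sum) = 2.4849 + 0.4055 = 2.8904.
Note: since some zeros are outside |z| ≤ r, the simplified n·log(r) form does NOT apply — only the inside zeros contribute.

I(r) ≈ 2.8904.


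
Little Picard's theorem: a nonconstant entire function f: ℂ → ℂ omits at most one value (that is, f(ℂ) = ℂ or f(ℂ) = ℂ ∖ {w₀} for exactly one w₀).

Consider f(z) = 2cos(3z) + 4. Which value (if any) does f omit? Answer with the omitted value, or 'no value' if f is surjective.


Little Picard bounds the complement of f(ℂ) to at most one point.
cos is entire and surjective onto ℂ: for every w ∈ ℂ, cos(ζ) = w has a solution ζ ∈ ℂ (e.g., via the complex inverse arccos). With ζ = 3z this gives z = ζ/(3). Then 2·cos(3z) takes every value in 2·ℂ = ℂ, and adding 4 is a bijection of ℂ. So f is surjective and omits no value. (Note: only on the real line is cos bounded by [−1, 1].)

Omitted value: no value.


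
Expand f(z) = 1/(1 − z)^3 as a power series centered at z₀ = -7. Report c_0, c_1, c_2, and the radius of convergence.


Let w = z − z₀, so z = z₀ + w.
Then 1 − z = 1 − (z₀ + w) = (1 − z₀) − w = 8 − w.
f(z) = 1/(8 − w)^3 = (1/(8)^3) · (1 − w/(8))^{−3}.
By the binomial series (1−u)^{−3} = Σ_{n≥0} C(n+2, 2) u^n for |u|<1, with u = w/(8):
  c_n = C(n+2, 2) / (8)^(n+3).
  c_0 = 1/(8)^3 = 1/512.
  c_1 = 3/(8)^4 = 3/4096.
  c_2 = 6/(8)^5 = 3/16384.
The series is valid for |w/d| < 1, i.e. |z − z₀| < |d|.
Radius of convergence: R = |1 − z₀| = |8| = 8 (distance from z₀ to the singularity z = 1).

c_0 = 1/512, c_1 = 3/4096, c_2 = 3/16384; R = 8.


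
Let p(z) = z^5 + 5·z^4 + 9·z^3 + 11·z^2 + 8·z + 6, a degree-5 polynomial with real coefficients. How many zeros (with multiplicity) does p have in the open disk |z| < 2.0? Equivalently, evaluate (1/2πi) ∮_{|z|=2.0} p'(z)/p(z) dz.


The zeros of p are: (0 + 1i), (0 - 1i), -3, (-1 + 1i), (-1 - 1i).
Their magnitudes are: 1, 1, 3, 1.414, 1.414.
Zeros with |z| < R = 2.0: (0 + 1i), (0 - 1i), (-1 + 1i), (-1 - 1i).
Count = 4.
By the argument principle, (1/2πi) ∮_{|z|=R} p'(z)/p(z) dz equals exactly this count.

Number of zeros inside |z| < 2.0: 4.


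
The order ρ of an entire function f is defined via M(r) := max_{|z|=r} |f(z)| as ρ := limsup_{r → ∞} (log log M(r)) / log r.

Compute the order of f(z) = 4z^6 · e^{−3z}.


M(r) = max_{|z|=r} |4|·|z|^6·|e^{−3z}| = 4·r^6 · e^{3r^1} (the factors attain their maxima compatibly on |z|=r). Then log M(r) = log 4 + 6·log r + 3r^1, dominated by the last term, so log log M(r) ~ 1·log r. The polynomial factor 4z^6 contributes only a log r term and does not affect the order. ρ = 1.
Therefore ρ = 1.

Order ρ = 1.


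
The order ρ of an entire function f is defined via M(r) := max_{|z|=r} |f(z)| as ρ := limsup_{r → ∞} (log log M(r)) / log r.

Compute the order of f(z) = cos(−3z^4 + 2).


Write cos(w) = (e^{iw} ± e^{−iw})/(2 or 2i), so |cos(w)| ≤ e^{|w|}. With w = −3z^4 + 2, |w| ≤ 3r^4 + 2 on |z|=r, giving M(r) ≤ e^{3r^4 + 2} and ρ ≤ 4. For the lower bound, choose z on |z|=r with -3z^4 purely imaginary of modulus 3r^4; then |cos(−3z^4 + 2)| grows like e^{3r^4}/2, so ρ ≥ 4. Hence ρ = 4.
Therefore ρ = 4.

Order ρ = 4.


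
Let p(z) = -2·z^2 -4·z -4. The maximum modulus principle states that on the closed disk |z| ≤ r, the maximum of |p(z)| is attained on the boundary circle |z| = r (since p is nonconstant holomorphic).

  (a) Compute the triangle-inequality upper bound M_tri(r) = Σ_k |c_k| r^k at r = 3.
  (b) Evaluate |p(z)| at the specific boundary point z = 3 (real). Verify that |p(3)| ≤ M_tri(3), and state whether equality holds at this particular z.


Coefficients: c_0 = -4, c_1 = -4, c_2 = -2. Radius r = 3.
Part (a). Triangle bound: M_tri(r) = Σ_k |c_k| r^k
  = |-4|·3^0 + |-4|·3^1 + |-2|·3^2
  = 4 + 12 + 18 = 34.
This bounds M(r) := max_{|z|=r} |p(z)| from above; equality holds iff all terms c_k z^k can be made to align in phase at a single z on |z|=r.
Part (b). At z = 3 (real, on the circle |z| = r):
  p(3) = (-4)·3^0 + (-4)·3^1 + (-2)·3^2 = -34.
  |p(3)| = 34.
Since all nonzero coefficients share the same sign, |p(3)| = 34 = M_tri(3); the triangle bound is attained at z = 3, so in fact M(r) = 34.

M_tri(3) = 34; |p(3)| = 34; equality at z=3: yes.


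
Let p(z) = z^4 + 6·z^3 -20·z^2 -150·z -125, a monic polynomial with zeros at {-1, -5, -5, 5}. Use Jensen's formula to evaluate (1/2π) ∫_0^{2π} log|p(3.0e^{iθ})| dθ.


Zeros: -5, -5, -1, 5; r = 3.0.
Inside |z| < r: -1. Outside (|z| ≥ r): -5, -5, 5.
p(0) = -125, so log|p(0)| = log(125) = 4.8283.
Apply Jensen: I(r) = log|p(0)| + Σ_k log(r/|z_k|), summed over zeros inside |z| < r.
  log(r/|z_k|) for z_k = -1: log(3.0/1) = 1.0986
  Outside zeros (-5, -5, 5) contribute nothing to the Jensen sum.
Sum over inside zeros: 1.0986.
I(r) = log|p(0)| + (inside sum) = 4.8283 + 1.0986 = 5.9269.
Note: since some zeros are outside |z| ≤ r, the simplified n·log(r) form does NOT apply — only the inside zeros contribute.

I(r) ≈ 5.9269.


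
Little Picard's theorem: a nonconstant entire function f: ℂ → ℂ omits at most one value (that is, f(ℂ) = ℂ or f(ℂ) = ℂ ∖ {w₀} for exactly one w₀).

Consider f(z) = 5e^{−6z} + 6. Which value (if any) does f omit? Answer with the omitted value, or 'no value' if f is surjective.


Little Picard bounds the complement of f(ℂ) to at most one point.
e^{−6z} is never zero on ℂ, so 5·e^{−6z} takes every value in ℂ ∖ {0}. Adding 6 shifts the range to ℂ ∖ {6}. Thus f omits exactly the value 6.

Omitted value: 6.


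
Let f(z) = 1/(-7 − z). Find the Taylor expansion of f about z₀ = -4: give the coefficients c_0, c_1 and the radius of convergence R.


Let w = z − z₀, so z = z₀ + w.
Then -7 − z = -7 − (z₀ + w) = (-7 − z₀) − w = -3 − w.
f(z) = 1/(-3 − w) = (1/(-3)) · 1/(1 − w/(-3)) = Σ_{n≥0} w^n / (-3)^(n+1).
So c_n = 1/(-3)^(n+1):
  c_0 = 1/(-3)^1 = -1/3.
  c_1 = 1/(-3)^2 = 1/9.
The series is valid for |w/d| < 1, i.e. |z − z₀| < |d|.
Radius of convergence: R = |-7 − z₀| = |-3| = 3 (distance from z₀ to the singularity z = -7).

c_0 = -1/3, c_1 = 1/9; R = 3.


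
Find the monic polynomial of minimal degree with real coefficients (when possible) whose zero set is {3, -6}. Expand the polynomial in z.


The polynomial is p(z) = ∏_{α ∈ S} (z − α), where S = {3, -6}.
Expanding the product yields: p(z) = z^2 + 3·z -18.
The resulting polynomial has degree 2 and real coefficients as required.

p(z) = z^2 + 3·z -18.


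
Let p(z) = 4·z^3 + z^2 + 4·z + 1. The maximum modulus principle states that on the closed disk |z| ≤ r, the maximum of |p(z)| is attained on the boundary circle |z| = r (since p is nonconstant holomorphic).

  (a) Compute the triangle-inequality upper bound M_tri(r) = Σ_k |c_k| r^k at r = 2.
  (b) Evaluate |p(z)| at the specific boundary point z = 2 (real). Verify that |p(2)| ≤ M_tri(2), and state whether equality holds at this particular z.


Coefficients: c_0 = 1, c_1 = 4, c_2 = 1, c_3 = 4. Radius r = 2.
Part (a). Triangle bound: M_tri(r) = Σ_k |c_k| r^k
  = |1|·2^0 + |4|·2^1 + |1|·2^2 + |4|·2^3
  = 1 + 8 + 4 + 32 = 45.
This bounds M(r) := max_{|z|=r} |p(z)| from above; equality holds iff all terms c_k z^k can be made to align in phase at a single z on |z|=r.
Part (b). At z = 2 (real, on the circle |z| = r):
  p(2) = (1)·2^0 + (4)·2^1 + (1)·2^2 + (4)·2^3 = 45.
  |p(2)| = 45.
Since all nonzero coefficients share the same sign, |p(2)| = 45 = M_tri(2); the triangle bound is attained at z = 2, so in fact M(r) = 45.

M_tri(2) = 45; |p(2)| = 45; equality at z=2: yes.


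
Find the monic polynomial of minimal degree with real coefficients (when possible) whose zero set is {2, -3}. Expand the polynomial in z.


The polynomial is p(z) = ∏_{α ∈ S} (z − α), where S = {2, -3}.
Expanding the product yields: p(z) = z^2 + z -6.
The resulting polynomial has degree 2 and real coefficients as required.

p(z) = z^2 + z -6.


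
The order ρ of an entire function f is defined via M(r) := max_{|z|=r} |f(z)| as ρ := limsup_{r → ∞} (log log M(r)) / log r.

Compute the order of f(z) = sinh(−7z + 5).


sinh(w) is a linear combination of e^{iw} and e^{−iw} (or e^w, e^{−w} in the hyperbolic case), so |sinh(w)| ≤ e^{|w|}. With w = −7z + 5, |w| ≤ 7|z| + 5 = 7r + 5 on |z| = r, giving M(r) ≤ e^{7r + 5}, so ρ ≤ 1. On a suitable ray (z = it for sin/cos; z = t for sinh/cosh, t real → ∞), |sinh(−7z + 5)| grows like e^{7|t|}/2, so ρ ≥ 1. Hence ρ = 1.
Therefore ρ = 1.

Order ρ = 1.


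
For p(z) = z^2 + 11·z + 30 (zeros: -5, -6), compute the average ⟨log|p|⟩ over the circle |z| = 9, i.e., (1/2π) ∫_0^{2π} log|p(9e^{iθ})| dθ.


Zeros: -6, -5; r = 9.
Inside |z| < r: -6, -5. Outside (|z| ≥ r): ∅.
p(0) = 30, so log|p(0)| = log(30) = 3.4012.
Apply Jensen: I(r) = log|p(0)| + Σ_k log(r/|z_k|), summed over zeros inside |z| < r.
  log(r/|z_k|) for z_k = -5: log(9/5) = 0.5878
  log(r/|z_k|) for z_k = -6: log(9/6) = 0.4055
Sum over inside zeros: 0.9933.
I(r) = log|p(0)| + (inside sum) = 3.4012 + 0.9933 = 4.3944.
Closed form (all zeros inside, monic): I(r) = n·log(r) = 2·log(9) = 4.3944. ✓

I(r) ≈ 4.3944.


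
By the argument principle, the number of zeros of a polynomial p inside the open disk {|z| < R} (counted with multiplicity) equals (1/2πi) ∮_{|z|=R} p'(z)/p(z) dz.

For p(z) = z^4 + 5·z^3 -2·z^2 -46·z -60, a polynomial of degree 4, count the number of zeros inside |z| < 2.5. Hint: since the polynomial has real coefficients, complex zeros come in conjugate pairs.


The zeros of p are: -2, (-3 + 1i), (-3 - 1i), 3.
Their magnitudes are: 2, 3.162, 3.162, 3.
Zeros with |z| < R = 2.5: -2.
Count = 1.
By the argument principle, (1/2πi) ∮_{|z|=R} p'(z)/p(z) dz equals exactly this count.

Number of zeros inside |z| < 2.5: 1.


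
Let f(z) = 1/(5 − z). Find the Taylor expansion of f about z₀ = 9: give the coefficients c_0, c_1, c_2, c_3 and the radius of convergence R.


Let w = z − z₀, so z = z₀ + w.
Then 5 − z = 5 − (z₀ + w) = (5 − z₀) − w = -4 − w.
f(z) = 1/(-4 − w) = (1/(-4)) · 1/(1 − w/(-4)) = Σ_{n≥0} w^n / (-4)^(n+1).
So c_n = 1/(-4)^(n+1):
  c_0 = 1/(-4)^1 = -1/4.
  c_1 = 1/(-4)^2 = 1/16.
  c_2 = 1/(-4)^3 = -1/64.
  c_3 = 1/(-4)^4 = 1/256.
The series is valid for |w/d| < 1, i.e. |z − z₀| < |d|.
Radius of convergence: R = |5 − z₀| = |-4| = 4 (distance from z₀ to the singularity z = 5).

c_0 = -1/4, c_1 = 1/16, c_2 = -1/64, c_3 = 1/256; R = 4.


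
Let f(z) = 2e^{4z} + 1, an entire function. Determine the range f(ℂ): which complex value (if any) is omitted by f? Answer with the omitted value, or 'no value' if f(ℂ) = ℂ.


Little Picard bounds the complement of f(ℂ) to at most one point.
e^{4z} is never zero on ℂ, so 2·e^{4z} takes every value in ℂ ∖ {0}. Adding 1 shifts the range to ℂ ∖ {1}. Thus f omits exactly the value 1.

Omitted value: 1.


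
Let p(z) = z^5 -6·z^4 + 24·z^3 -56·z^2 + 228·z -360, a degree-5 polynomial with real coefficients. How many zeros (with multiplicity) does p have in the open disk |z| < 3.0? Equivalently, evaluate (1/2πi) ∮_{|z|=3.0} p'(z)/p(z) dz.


The zeros of p are: (3 + 3i), (3 - 3i), 2, (-1 + 3i), (-1 - 3i).
Their magnitudes are: 4.243, 4.243, 2, 3.162, 3.162.
Zeros with |z| < R = 3.0: 2.
Count = 1.
By the argument principle, (1/2πi) ∮_{|z|=R} p'(z)/p(z) dz equals exactly this count.

Number of zeros inside |z| < 3.0: 1.


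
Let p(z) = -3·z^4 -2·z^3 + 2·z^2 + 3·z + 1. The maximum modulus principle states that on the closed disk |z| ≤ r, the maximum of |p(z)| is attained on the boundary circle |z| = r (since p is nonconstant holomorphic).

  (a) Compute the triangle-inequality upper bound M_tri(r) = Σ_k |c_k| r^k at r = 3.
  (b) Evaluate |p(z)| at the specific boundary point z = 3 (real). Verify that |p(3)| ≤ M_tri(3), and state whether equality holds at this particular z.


Coefficients: c_0 = 1, c_1 = 3, c_2 = 2, c_3 = -2, c_4 = -3. Radius r = 3.
Part (a). Triangle bound: M_tri(r) = Σ_k |c_k| r^k
  = |1|·3^0 + |3|·3^1 + |2|·3^2 + |-2|·3^3 + |-3|·3^4
  = 1 + 9 + 18 + 54 + 243 = 325.
This bounds M(r) := max_{|z|=r} |p(z)| from above; equality holds iff all terms c_k z^k can be made to align in phase at a single z on |z|=r.
Part (b). At z = 3 (real, on the circle |z| = r):
  p(3) = (1)·3^0 + (3)·3^1 + (2)·3^2 + (-2)·3^3 + (-3)·3^4 = -269.
  |p(3)| = 269.
Check: |p(3)| = 269 ≤ 325 = M_tri(3). ✓ Equality does not hold at z = 3 (the coefficients have mixed signs, so the terms do not all align in phase there).

M_tri(3) = 325; |p(3)| = 269; equality at z=3: no.


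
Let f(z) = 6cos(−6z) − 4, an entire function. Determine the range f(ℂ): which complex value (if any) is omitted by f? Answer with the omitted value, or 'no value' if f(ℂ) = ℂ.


Little Picard bounds the complement of f(ℂ) to at most one point.
cos is entire and surjective onto ℂ: for every w ∈ ℂ, cos(ζ) = w has a solution ζ ∈ ℂ (e.g., via the complex inverse arccos). With ζ = −6z this gives z = ζ/(-6). Then 6·cos(−6z) takes every value in 6·ℂ = ℂ, and adding -4 is a bijection of ℂ. So f is surjective and omits no value. (Note: only on the real line is cos bounded by [−1, 1].)

Omitted value: no value.


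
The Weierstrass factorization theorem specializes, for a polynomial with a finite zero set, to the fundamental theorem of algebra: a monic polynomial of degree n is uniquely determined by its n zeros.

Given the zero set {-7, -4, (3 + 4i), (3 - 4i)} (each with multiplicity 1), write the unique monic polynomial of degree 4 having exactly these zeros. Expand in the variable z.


The polynomial is p(z) = ∏_{α ∈ S} (z − α), where S = {-7, -4, (3 + 4i), (3 - 4i)}.
Expanding the product yields: p(z) = z^4 + 5·z^3 -13·z^2 + 107·z + 700.
Note conjugate pairs combine to real quadratics: (z − (3+4i))(z − (3−4i)) = z² − 6z + 25.
The resulting polynomial has degree 4 and real coefficients as required.

p(z) = z^4 + 5·z^3 -13·z^2 + 107·z + 700.


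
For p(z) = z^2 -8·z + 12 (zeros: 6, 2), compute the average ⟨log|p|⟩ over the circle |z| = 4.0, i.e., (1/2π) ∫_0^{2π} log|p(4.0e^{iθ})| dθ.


Zeros: 2, 6; r = 4.0.
Inside |z| < r: 2. Outside (|z| ≥ r): 6.
p(0) = 12, so log|p(0)| = log(12) = 2.4849.
Apply Jensen: I(r) = log|p(0)| + Σ_k log(r/|z_k|), summed over zeros inside |z| < r.
  log(r/|z_k|) for z_k = 2: log(4.0/2) = 0.6931
  Outside zeros (6) contribute nothing to the Jensen sum.
Sum over inside zeros: 0.6931.
I(r) = log|p(0)| + (inside sum) = 2.4849 + 0.6931 = 3.1781.
Note: since some zeros are outside |z| ≤ r, the simplified n·log(r) form does NOT apply — only the inside zeros contribute.

I(r) ≈ 3.1781.


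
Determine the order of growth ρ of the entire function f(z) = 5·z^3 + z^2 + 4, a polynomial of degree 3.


|f(z)| ≤ Σ|c_k|·r^k = O(r^3) as r → ∞. Polynomial growth is O(e^{r^ε}) for every ε > 0 (since r^3/e^{r^ε} → 0), so ρ ≤ ε for all ε > 0, i.e. ρ = 0. Every nonconstant polynomial has order 0.
Therefore ρ = 0.

Order ρ = 0.


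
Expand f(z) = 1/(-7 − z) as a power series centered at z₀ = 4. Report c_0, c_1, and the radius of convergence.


Let w = z − z₀, so z = z₀ + w.
Then -7 − z = -7 − (z₀ + w) = (-7 − z₀) − w = -11 − w.
f(z) = 1/(-11 − w) = (1/(-11)) · 1/(1 − w/(-11)) = Σ_{n≥0} w^n / (-11)^(n+1).
So c_n = 1/(-11)^(n+1):
  c_0 = 1/(-11)^1 = -1/11.
  c_1 = 1/(-11)^2 = 1/121.
The series is valid for |w/d| < 1, i.e. |z − z₀| < |d|.
Radius of convergence: R = |-7 − z₀| = |-11| = 11 (distance from z₀ to the singularity z = -7).

c_0 = -1/11, c_1 = 1/121; R = 11.


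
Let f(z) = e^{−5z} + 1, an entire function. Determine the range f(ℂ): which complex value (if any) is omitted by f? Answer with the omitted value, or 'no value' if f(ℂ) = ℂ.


Little Picard bounds the complement of f(ℂ) to at most one point.
e^{−5z} is never zero on ℂ, so 1·e^{−5z} takes every value in ℂ ∖ {0}. Adding 1 shifts the range to ℂ ∖ {1}. Thus f omits exactly the value 1.

Omitted value: 1.


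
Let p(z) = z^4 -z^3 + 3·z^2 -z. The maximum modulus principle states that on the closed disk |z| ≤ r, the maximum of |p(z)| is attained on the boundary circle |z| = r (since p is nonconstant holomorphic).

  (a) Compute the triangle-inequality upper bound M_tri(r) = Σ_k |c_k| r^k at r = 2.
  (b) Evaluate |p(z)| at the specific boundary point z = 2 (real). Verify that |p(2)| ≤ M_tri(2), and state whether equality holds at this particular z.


Coefficients: c_0 = 0, c_1 = -1, c_2 = 3, c_3 = -1, c_4 = 1. Radius r = 2.
Part (a). Triangle bound: M_tri(r) = Σ_k |c_k| r^k
  = |0|·2^0 + |-1|·2^1 + |3|·2^2 + |-1|·2^3 + |1|·2^4
  = 0 + 2 + 12 + 8 + 16 = 38.
This bounds M(r) := max_{|z|=r} |p(z)| from above; equality holds iff all terms c_k z^k can be made to align in phase at a single z on |z|=r.
Part (b). At z = 2 (real, on the circle |z| = r):
  p(2) = (0)·2^0 + (-1)·2^1 + (3)·2^2 + (-1)·2^3 + (1)·2^4 = 18.
  |p(2)| = 18.
Check: |p(2)| = 18 ≤ 38 = M_tri(2). ✓ Equality does not hold at z = 2 (the coefficients have mixed signs, so the terms do not all align in phase there).

M_tri(2) = 38; |p(2)| = 18; equality at z=2: no.


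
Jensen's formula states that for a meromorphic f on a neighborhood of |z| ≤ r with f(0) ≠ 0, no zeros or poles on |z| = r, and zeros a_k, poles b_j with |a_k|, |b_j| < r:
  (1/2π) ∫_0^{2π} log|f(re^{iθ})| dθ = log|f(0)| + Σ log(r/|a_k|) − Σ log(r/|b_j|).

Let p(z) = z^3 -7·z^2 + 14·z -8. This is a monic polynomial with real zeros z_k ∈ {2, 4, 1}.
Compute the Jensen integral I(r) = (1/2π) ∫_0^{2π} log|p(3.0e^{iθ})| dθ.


Zeros: 1, 2, 4; r = 3.0.
Inside |z| < r: 1, 2. Outside (|z| ≥ r): 4.
p(0) = -8, so log|p(0)| = log(8) = 2.0794.
Apply Jensen: I(r) = log|p(0)| + Σ_k log(r/|z_k|), summed over zeros inside |z| < r.
  log(r/|z_k|) for z_k = 2: log(3.0/2) = 0.4055
  log(r/|z_k|) for z_k = 1: log(3.0/1) = 1.0986
  Outside zeros (4) contribute nothing to the Jensen sum.
Sum over inside zeros: 1.5041.
I(r) = log|p(0)| + (inside sum) = 2.0794 + 1.5041 = 3.5835.
Note: since some zeros are outside |z| ≤ r, the simplified n·log(r) form does NOT apply — only the inside zeros contribute.

I(r) ≈ 3.5835.


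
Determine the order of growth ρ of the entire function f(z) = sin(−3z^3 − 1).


Write sin(w) = (e^{iw} ± e^{−iw})/(2 or 2i), so |sin(w)| ≤ e^{|w|}. With w = −3z^3 − 1, |w| ≤ 3r^3 + 1 on |z|=r, giving M(r) ≤ e^{3r^3 + 1} and ρ ≤ 3. For the lower bound, choose z on |z|=r with -3z^3 purely imaginary of modulus 3r^3; then |sin(−3z^3 − 1)| grows like e^{3r^3}/2, so ρ ≥ 3. Hence ρ = 3.
Therefore ρ = 3.

Order ρ = 3.


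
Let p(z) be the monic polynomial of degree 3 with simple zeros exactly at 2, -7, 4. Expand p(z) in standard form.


The polynomial is p(z) = ∏_{α ∈ S} (z − α), where S = {2, -7, 4}.
Expanding the product yields: p(z) = z^3 + z^2 -34·z + 56.
The resulting polynomial has degree 3 and real coefficients as required.

p(z) = z^3 + z^2 -34·z + 56.


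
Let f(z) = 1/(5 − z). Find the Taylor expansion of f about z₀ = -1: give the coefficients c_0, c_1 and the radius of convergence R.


Let w = z − z₀, so z = z₀ + w.
Then 5 − z = 5 − (z₀ + w) = (5 − z₀) − w = 6 − w.
f(z) = 1/(6 − w) = (1/(6)) · 1/(1 − w/(6)) = Σ_{n≥0} w^n / (6)^(n+1).
So c_n = 1/(6)^(n+1):
  c_0 = 1/(6)^1 = 1/6.
  c_1 = 1/(6)^2 = 1/36.
The series is valid for |w/d| < 1, i.e. |z − z₀| < |d|.
Radius of convergence: R = |5 − z₀| = |6| = 6 (distance from z₀ to the singularity z = 5).

c_0 = 1/6, c_1 = 1/36; R = 6.


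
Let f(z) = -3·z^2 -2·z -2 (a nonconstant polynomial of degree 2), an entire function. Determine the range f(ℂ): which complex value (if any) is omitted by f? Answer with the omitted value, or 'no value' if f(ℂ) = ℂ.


Little Picard bounds the complement of f(ℂ) to at most one point.
For every w ∈ ℂ, the equation p(z) − w = 0 is a nonconstant polynomial in z and hence has at least one root by the fundamental theorem of algebra. So p is surjective onto ℂ, omitting no value.

Omitted value: no value.


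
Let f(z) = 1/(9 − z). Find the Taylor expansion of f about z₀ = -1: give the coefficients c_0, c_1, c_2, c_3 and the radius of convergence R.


Let w = z − z₀, so z = z₀ + w.
Then 9 − z = 9 − (z₀ + w) = (9 − z₀) − w = 10 − w.
f(z) = 1/(10 − w) = (1/(10)) · 1/(1 − w/(10)) = Σ_{n≥0} w^n / (10)^(n+1).
So c_n = 1/(10)^(n+1):
  c_0 = 1/(10)^1 = 1/10.
  c_1 = 1/(10)^2 = 1/100.
  c_2 = 1/(10)^3 = 1/1000.
  c_3 = 1/(10)^4 = 1/10000.
The series is valid for |w/d| < 1, i.e. |z − z₀| < |d|.
Radius of convergence: R = |9 − z₀| = |10| = 10 (distance from z₀ to the singularity z = 9).

c_0 = 1/10, c_1 = 1/100, c_2 = 1/1000, c_3 = 1/10000; R = 10.


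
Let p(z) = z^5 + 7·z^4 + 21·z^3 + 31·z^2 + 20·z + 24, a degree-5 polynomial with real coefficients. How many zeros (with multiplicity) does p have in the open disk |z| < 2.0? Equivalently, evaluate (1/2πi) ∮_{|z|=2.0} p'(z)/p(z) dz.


The zeros of p are: (-2 + 2i), (-2 - 2i), (0 + 1i), (0 - 1i), -3.
Their magnitudes are: 2.828, 2.828, 1, 1, 3.
Zeros with |z| < R = 2.0: (0 + 1i), (0 - 1i).
Count = 2.
By the argument principle, (1/2πi) ∮_{|z|=R} p'(z)/p(z) dz equals exactly this count.

Number of zeros inside |z| < 2.0: 2.


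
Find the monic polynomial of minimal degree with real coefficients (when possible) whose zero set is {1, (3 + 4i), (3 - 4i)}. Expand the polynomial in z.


The polynomial is p(z) = ∏_{α ∈ S} (z − α), where S = {1, (3 + 4i), (3 - 4i)}.
Expanding the product yields: p(z) = z^3 -7·z^2 + 31·z -25.
Note conjugate pairs combine to real quadratics: (z − (3+4i))(z − (3−4i)) = z² − 6z + 25.
The resulting polynomial has degree 3 and real coefficients as required.

p(z) = z^3 -7·z^2 + 31·z -25.


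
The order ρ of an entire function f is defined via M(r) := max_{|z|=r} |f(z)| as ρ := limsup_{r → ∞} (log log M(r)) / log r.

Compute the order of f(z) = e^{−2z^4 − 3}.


|e^{−2z^4 − 3}| = e^{Re(-2·z^4) + -3} ≤ e^{2|z|^4 + -3} = e^{2r^4 + -3} on |z| = r, so ρ ≤ 4. Choosing z on |z|=r so that -2·z^4 is real positive (always possible by picking arg z appropriately) gives |f(z)| = e^{2r^4 + -3}, matching the bound. The additive constant -3 does not affect log log M(r) ~ 4·log r. Hence ρ = 4.
Therefore ρ = 4.

Order ρ = 4.


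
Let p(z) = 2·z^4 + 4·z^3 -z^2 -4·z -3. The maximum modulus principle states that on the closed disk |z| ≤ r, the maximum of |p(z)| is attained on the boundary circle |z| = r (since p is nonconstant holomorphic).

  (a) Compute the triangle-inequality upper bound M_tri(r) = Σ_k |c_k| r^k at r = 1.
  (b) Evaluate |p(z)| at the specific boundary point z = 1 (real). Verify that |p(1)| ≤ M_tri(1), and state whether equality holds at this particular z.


Coefficients: c_0 = -3, c_1 = -4, c_2 = -1, c_3 = 4, c_4 = 2. Radius r = 1.
Part (a). Triangle bound: M_tri(r) = Σ_k |c_k| r^k
  = |-3|·1^0 + |-4|·1^1 + |-1|·1^2 + |4|·1^3 + |2|·1^4
  = 3 + 4 + 1 + 4 + 2 = 14.
This bounds M(r) := max_{|z|=r} |p(z)| from above; equality holds iff all terms c_k z^k can be made to align in phase at a single z on |z|=r.
Part (b). At z = 1 (real, on the circle |z| = r):
  p(1) = (-3)·1^0 + (-4)·1^1 + (-1)·1^2 + (4)·1^3 + (2)·1^4 = -2.
  |p(1)| = 2.
Check: |p(1)| = 2 ≤ 14 = M_tri(1). ✓ Equality does not hold at z = 1 (the coefficients have mixed signs, so the terms do not all align in phase there).

M_tri(1) = 14; |p(1)| = 2; equality at z=1: no.


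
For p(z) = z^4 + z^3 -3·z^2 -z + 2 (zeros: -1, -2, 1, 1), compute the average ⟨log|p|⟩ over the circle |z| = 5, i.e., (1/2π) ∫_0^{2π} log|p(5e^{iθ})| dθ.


Zeros: -2, -1, 1, 1; r = 5.
Inside |z| < r: -2, -1, 1, 1. Outside (|z| ≥ r): ∅.
p(0) = 2, so log|p(0)| = log(2) = 0.6931.
Apply Jensen: I(r) = log|p(0)| + Σ_k log(r/|z_k|), summed over zeros inside |z| < r.
  log(r/|z_k|) for z_k = -1: log(5/1) = 1.6094
  log(r/|z_k|) for z_k = -2: log(5/2) = 0.9163
  log(r/|z_k|) for z_k = 1: log(5/1) = 1.6094
  log(r/|z_k|) for z_k = 1: log(5/1) = 1.6094
Sum over inside zeros: 5.7446.
I(r) = log|p(0)| + (inside sum) = 0.6931 + 5.7446 = 6.4378.
Closed form (all zeros inside, monic): I(r) = n·log(r) = 4·log(5) = 6.4378. ✓

I(r) ≈ 6.4378.
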